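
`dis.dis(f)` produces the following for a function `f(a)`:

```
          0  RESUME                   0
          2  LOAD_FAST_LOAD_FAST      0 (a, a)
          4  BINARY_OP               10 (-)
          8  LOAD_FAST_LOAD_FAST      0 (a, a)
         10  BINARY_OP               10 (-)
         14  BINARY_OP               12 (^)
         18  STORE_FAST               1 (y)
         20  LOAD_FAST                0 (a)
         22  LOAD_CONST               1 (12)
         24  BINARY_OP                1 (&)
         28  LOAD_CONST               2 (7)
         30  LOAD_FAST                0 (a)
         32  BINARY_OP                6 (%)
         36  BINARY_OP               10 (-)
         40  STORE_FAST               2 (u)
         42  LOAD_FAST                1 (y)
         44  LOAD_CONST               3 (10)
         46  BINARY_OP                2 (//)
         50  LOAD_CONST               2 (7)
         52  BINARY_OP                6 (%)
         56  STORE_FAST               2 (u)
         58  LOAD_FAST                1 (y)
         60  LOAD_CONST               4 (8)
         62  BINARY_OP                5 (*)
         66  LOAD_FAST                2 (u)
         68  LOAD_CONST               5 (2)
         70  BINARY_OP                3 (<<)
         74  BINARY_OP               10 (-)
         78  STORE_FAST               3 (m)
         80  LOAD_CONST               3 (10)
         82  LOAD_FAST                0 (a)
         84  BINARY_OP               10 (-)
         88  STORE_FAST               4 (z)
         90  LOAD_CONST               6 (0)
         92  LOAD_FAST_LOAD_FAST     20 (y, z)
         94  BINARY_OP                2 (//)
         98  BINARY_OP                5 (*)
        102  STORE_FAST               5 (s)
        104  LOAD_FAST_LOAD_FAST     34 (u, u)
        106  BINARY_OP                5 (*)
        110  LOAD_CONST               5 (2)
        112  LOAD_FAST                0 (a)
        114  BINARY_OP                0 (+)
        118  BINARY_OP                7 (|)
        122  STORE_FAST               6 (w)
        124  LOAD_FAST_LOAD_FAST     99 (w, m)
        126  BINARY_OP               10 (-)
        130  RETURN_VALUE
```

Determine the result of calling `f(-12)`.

-10

LOAD_FAST_LOAD_FAST a,a → push -12,-12. Stack: [-12, -12]
BINARY_OP - → -12 - -12 = 0. Stack: [0]
LOAD_FAST_LOAD_FAST a,a → push -12,-12. Stack: [0, -12, -12]
BINARY_OP - → -12 - -12 = 0. Stack: [0, 0]
BINARY_OP ^ → 0 ^ 0 = 0. Stack: [0]
STORE_FAST y → y=0. Stack: []
LOAD_FAST a → push -12. Stack: [-12]
LOAD_CONST → push 12. Stack: [-12, 12]
BINARY_OP & → -12 & 12 = 4. Stack: [4]
LOAD_CONST → push 7. Stack: [4, 7]
LOAD_FAST a → push -12. Stack: [4, 7, -12]
BINARY_OP % → 7 % -12 = -5. Stack: [4, -5]
BINARY_OP - → 4 - -5 = 9. Stack: [9]
STORE_FAST u → u=9. Stack: []
LOAD_FAST y → push 0. Stack: [0]
LOAD_CONST → push 10. Stack: [0, 10]
BINARY_OP // → 0 // 10 = 0. Stack: [0]
LOAD_CONST → push 7. Stack: [0, 7]
BINARY_OP % → 0 % 7 = 0. Stack: [0]
STORE_FAST u → u=0. Stack: []
LOAD_FAST y → push 0. Stack: [0]
LOAD_CONST → push 8. Stack: [0, 8]
BINARY_OP * → 0 * 8 = 0. Stack: [0]
LOAD_FAST u → push 0. Stack: [0, 0]
LOAD_CONST → push 2. Stack: [0, 0, 2]
BINARY_OP << → 0 << 2 = 0. Stack: [0, 0]
BINARY_OP - → 0 - 0 = 0. Stack: [0]
STORE_FAST m → m=0. Stack: []
LOAD_CONST → push 10. Stack: [10]
LOAD_FAST a → push -12. Stack: [10, -12]
BINARY_OP - → 10 - -12 = 22. Stack: [22]
STORE_FAST z → z=22. Stack: []
LOAD_CONST → push 0. Stack: [0]
LOAD_FAST_LOAD_FAST y,z → push 0,22. Stack: [0, 0, 22]
BINARY_OP // → 0 // 22 = 0. Stack: [0, 0]
BINARY_OP * → 0 * 0 = 0. Stack: [0]
STORE_FAST s → s=0. Stack: []
LOAD_FAST_LOAD_FAST u,u → push 0,0. Stack: [0, 0]
BINARY_OP * → 0 * 0 = 0. Stack: [0]
LOAD_CONST → push 2. Stack: [0, 2]
LOAD_FAST a → push -12. Stack: [0, 2, -12]
BINARY_OP + → 2 + -12 = -10. Stack: [0, -10]
BINARY_OP | → 0 | -10 = -10. Stack: [-10]
STORE_FAST w → w=-10. Stack: []
LOAD_FAST_LOAD_FAST w,m → push -10,0. Stack: [-10, 0]
BINARY_OP - → -10 - 0 = -10. Stack: [-10]
RETURN_VALUE → return -10.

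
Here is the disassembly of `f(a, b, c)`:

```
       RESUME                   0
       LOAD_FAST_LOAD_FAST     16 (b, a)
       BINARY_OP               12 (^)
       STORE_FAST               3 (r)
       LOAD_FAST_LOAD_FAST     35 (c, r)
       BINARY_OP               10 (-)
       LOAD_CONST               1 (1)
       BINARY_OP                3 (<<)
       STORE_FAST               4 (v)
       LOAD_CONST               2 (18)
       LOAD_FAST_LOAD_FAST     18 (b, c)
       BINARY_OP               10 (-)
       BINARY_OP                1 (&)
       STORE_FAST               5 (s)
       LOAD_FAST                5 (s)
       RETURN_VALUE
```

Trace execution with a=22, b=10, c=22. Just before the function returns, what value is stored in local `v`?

-12

LOAD_FAST_LOAD_FAST b,a → push 10,22. Stack: [10, 22]
BINARY_OP ^ → 10 ^ 22 = 28. Stack: [28]
STORE_FAST r → r=28. Stack: []
LOAD_FAST_LOAD_FAST c,r → push 22,28. Stack: [22, 28]
BINARY_OP - → 22 - 28 = -6. Stack: [-6]
LOAD_CONST → push 1. Stack: [-6, 1]
BINARY_OP << → -6 << 1 = -12. Stack: [-12]
STORE_FAST v → v=-12. Stack: []
LOAD_CONST → push 18. Stack: [18]
LOAD_FAST_LOAD_FAST b,c → push 10,22. Stack: [18, 10, 22]
BINARY_OP - → 10 - 22 = -12. Stack: [18, -12]
BINARY_OP & → 18 & -12 = 16. Stack: [16]
STORE_FAST s → s=16. Stack: []
LOAD_FAST s → push 16. Stack: [16]
RETURN_VALUE → return 16.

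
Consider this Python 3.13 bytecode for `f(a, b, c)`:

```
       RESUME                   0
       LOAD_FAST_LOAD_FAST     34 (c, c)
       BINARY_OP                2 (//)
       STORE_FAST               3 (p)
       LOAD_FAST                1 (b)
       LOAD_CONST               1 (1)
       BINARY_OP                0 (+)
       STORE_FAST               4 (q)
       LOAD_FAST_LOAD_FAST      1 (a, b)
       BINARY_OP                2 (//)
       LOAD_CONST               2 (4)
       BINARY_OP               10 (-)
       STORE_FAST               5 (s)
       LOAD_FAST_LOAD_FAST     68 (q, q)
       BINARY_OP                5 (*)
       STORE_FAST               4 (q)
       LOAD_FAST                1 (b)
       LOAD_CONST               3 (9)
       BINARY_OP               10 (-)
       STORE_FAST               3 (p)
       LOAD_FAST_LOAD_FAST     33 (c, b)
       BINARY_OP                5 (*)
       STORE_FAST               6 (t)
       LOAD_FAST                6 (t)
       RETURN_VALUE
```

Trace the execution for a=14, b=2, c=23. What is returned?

LOAD_FAST_LOAD_FAST c,c → push 23,23. Stack: [23, 23]
BINARY_OP // → 23 // 23 = 1. Stack: [1]
STORE_FAST p → p=1. Stack: []
LOAD_FAST b → push 2. Stack: [2]
LOAD_CONST → push 1. Stack: [2, 1]
BINARY_OP + → 2 + 1 = 3. Stack: [3]
STORE_FAST q → q=3. Stack: []
LOAD_FAST_LOAD_FAST a,b → push 14,2. Stack: [14, 2]
BINARY_OP // → 14 // 2 = 7. Stack: [7]
LOAD_CONST → push 4. Stack: [7, 4]
BINARY_OP - → 7 - 4 = 3. Stack: [3]
STORE_FAST s → s=3. Stack: []
LOAD_FAST_LOAD_FAST q,q → push 3,3. Stack: [3, 3]
BINARY_OP * → 3 * 3 = 9. Stack: [9]
STORE_FAST q → q=9. Stack: []
LOAD_FAST b → push 2. Stack: [2]
LOAD_CONST → push 9. Stack: [2, 9]
BINARY_OP - → 2 - 9 = -7. Stack: [-7]
STORE_FAST p → p=-7. Stack: []
LOAD_FAST_LOAD_FAST c,b → push 23,2. Stack: [23, 2]
BINARY_OP * → 23 * 2 = 46. Stack: [46]
STORE_FAST t → t=46. Stack: []
LOAD_FAST t → push 46. Stack: [46]
RETURN_VALUE → return 46.

46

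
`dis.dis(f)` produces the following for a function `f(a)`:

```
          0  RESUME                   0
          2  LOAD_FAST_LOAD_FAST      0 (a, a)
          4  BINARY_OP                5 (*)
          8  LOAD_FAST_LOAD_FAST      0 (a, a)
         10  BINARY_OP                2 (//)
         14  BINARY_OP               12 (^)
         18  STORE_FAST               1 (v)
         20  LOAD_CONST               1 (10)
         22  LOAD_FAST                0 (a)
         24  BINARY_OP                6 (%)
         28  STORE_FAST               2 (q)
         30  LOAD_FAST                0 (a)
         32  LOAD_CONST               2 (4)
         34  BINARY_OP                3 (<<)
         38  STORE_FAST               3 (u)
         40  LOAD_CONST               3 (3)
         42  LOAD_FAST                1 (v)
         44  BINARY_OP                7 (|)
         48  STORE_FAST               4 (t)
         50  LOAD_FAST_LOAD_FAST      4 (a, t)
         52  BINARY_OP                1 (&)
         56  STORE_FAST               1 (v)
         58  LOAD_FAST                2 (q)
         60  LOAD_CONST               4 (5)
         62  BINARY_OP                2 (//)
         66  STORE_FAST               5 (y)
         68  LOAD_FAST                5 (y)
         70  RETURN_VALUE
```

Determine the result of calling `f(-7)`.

LOAD_FAST_LOAD_FAST a,a → push -7,-7. Stack: [-7, -7]
BINARY_OP * → -7 * -7 = 49. Stack: [49]
LOAD_FAST_LOAD_FAST a,a → push -7,-7. Stack: [49, -7, -7]
BINARY_OP // → -7 // -7 = 1. Stack: [49, 1]
BINARY_OP ^ → 49 ^ 1 = 48. Stack: [48]
STORE_FAST v → v=48. Stack: []
LOAD_CONST → push 10. Stack: [10]
LOAD_FAST a → push -7. Stack: [10, -7]
BINARY_OP % → 10 % -7 = -4. Stack: [-4]
STORE_FAST q → q=-4. Stack: []
LOAD_FAST a → push -7. Stack: [-7]
LOAD_CONST → push 4. Stack: [-7, 4]
BINARY_OP << → -7 << 4 = -112. Stack: [-112]
STORE_FAST u → u=-112. Stack: []
LOAD_CONST → push 3. Stack: [3]
LOAD_FAST v → push 48. Stack: [3, 48]
BINARY_OP | → 3 | 48 = 51. Stack: [51]
STORE_FAST t → t=51. Stack: []
LOAD_FAST_LOAD_FAST a,t → push -7,51. Stack: [-7, 51]
BINARY_OP & → -7 & 51 = 49. Stack: [49]
STORE_FAST v → v=49. Stack: []
LOAD_FAST q → push -4. Stack: [-4]
LOAD_CONST → push 5. Stack: [-4, 5]
BINARY_OP // → -4 // 5 = -1. Stack: [-1]
STORE_FAST y → y=-1. Stack: []
LOAD_FAST y → push -1. Stack: [-1]
RETURN_VALUE → return -1.

-1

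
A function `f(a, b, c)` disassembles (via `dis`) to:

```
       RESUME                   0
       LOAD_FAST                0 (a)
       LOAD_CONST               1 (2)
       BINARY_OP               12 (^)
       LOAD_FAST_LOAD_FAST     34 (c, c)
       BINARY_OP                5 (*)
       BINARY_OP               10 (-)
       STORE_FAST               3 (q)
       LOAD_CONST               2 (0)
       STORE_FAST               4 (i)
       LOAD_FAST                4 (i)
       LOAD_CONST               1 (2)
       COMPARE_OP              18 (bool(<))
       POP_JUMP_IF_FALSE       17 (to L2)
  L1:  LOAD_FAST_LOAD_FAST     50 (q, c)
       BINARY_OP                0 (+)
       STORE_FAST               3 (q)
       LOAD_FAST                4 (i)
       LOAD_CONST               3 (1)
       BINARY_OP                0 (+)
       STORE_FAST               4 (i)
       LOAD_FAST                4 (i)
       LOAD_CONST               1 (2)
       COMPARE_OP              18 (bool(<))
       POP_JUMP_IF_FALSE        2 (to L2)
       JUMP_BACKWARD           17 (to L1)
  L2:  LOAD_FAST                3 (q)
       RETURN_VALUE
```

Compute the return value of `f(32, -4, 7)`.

-1

LOAD_FAST a → push 32. Stack: [32]
LOAD_CONST → push 2. Stack: [32, 2]
BINARY_OP ^ → 32 ^ 2 = 34. Stack: [34]
LOAD_FAST_LOAD_FAST c,c → push 7,7. Stack: [34, 7, 7]
BINARY_OP * → 7 * 7 = 49. Stack: [34, 49]
BINARY_OP - → 34 - 49 = -15. Stack: [-15]
STORE_FAST q → q=-15. Stack: []
LOAD_CONST → push 0. Stack: [0]
STORE_FAST i → i=0. Stack: []
LOAD_FAST i → push 0. Stack: [0]
LOAD_CONST → push 2. Stack: [0, 2]
COMPARE_OP bool(<) → 0 vs 2 = True. Stack: [True]
POP_JUMP_IF_FALSE → pop True; no jump. Stack: []
LOAD_FAST_LOAD_FAST q,c → push -15,7. Stack: [-15, 7]
BINARY_OP + → -15 + 7 = -8. Stack: [-8]
STORE_FAST q → q=-8. Stack: []
LOAD_FAST i → push 0. Stack: [0]
LOAD_CONST → push 1. Stack: [0, 1]
BINARY_OP + → 0 + 1 = 1. Stack: [1]
STORE_FAST i → i=1. Stack: []
LOAD_FAST i → push 1. Stack: [1]
LOAD_CONST → push 2. Stack: [1, 2]
COMPARE_OP bool(<) → 1 vs 2 = True. Stack: [True]
POP_JUMP_IF_FALSE → pop True; no jump. Stack: []
LOAD_FAST_LOAD_FAST q,c → push -8,7. Stack: [-8, 7]
BINARY_OP + → -8 + 7 = -1. Stack: [-1]
STORE_FAST q → q=-1. Stack: []
LOAD_FAST i → push 1. Stack: [1]
LOAD_CONST → push 1. Stack: [1, 1]
BINARY_OP + → 1 + 1 = 2. Stack: [2]
STORE_FAST i → i=2. Stack: []
LOAD_FAST i → push 2. Stack: [2]
LOAD_CONST → push 2. Stack: [2, 2]
COMPARE_OP bool(<) → 2 vs 2 = False. Stack: [False]
POP_JUMP_IF_FALSE → pop False; jump. Stack: []
LOAD_FAST q → push -1. Stack: [-1]
RETURN_VALUE → return -1.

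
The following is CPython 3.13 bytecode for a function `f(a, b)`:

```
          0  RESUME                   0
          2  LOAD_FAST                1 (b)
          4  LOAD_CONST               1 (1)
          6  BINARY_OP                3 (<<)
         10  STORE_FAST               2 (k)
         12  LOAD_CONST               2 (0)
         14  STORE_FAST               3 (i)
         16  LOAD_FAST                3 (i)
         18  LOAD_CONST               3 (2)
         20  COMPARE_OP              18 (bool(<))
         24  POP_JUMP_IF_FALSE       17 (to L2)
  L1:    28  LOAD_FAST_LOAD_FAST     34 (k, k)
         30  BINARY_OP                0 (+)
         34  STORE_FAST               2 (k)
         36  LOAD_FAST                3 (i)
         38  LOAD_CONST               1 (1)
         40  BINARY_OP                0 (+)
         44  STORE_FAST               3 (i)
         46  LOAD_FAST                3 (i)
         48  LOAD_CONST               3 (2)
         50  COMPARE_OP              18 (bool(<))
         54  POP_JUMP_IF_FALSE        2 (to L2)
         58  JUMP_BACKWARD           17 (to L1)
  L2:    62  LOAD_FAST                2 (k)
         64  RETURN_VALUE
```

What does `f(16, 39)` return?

312

LOAD_FAST b → push 39. Stack: [39]
LOAD_CONST → push 1. Stack: [39, 1]
BINARY_OP << → 39 << 1 = 78. Stack: [78]
STORE_FAST k → k=78. Stack: []
LOAD_CONST → push 0. Stack: [0]
STORE_FAST i → i=0. Stack: []
LOAD_FAST i → push 0. Stack: [0]
LOAD_CONST → push 2. Stack: [0, 2]
COMPARE_OP bool(<) → 0 vs 2 = True. Stack: [True]
POP_JUMP_IF_FALSE → pop True; no jump. Stack: []
LOAD_FAST_LOAD_FAST k,k → push 78,78. Stack: [78, 78]
BINARY_OP + → 78 + 78 = 156. Stack: [156]
STORE_FAST k → k=156. Stack: []
LOAD_FAST i → push 0. Stack: [0]
LOAD_CONST → push 1. Stack: [0, 1]
BINARY_OP + → 0 + 1 = 1. Stack: [1]
STORE_FAST i → i=1. Stack: []
LOAD_FAST i → push 1. Stack: [1]
LOAD_CONST → push 2. Stack: [1, 2]
COMPARE_OP bool(<) → 1 vs 2 = True. Stack: [True]
POP_JUMP_IF_FALSE → pop True; no jump. Stack: []
LOAD_FAST_LOAD_FAST k,k → push 156,156. Stack: [156, 156]
BINARY_OP + → 156 + 156 = 312. Stack: [312]
STORE_FAST k → k=312. Stack: []
LOAD_FAST i → push 1. Stack: [1]
LOAD_CONST → push 1. Stack: [1, 1]
BINARY_OP + → 1 + 1 = 2. Stack: [2]
STORE_FAST i → i=2. Stack: []
LOAD_FAST i → push 2. Stack: [2]
LOAD_CONST → push 2. Stack: [2, 2]
COMPARE_OP bool(<) → 2 vs 2 = False. Stack: [False]
POP_JUMP_IF_FALSE → pop False; jump. Stack: []
LOAD_FAST k → push 312. Stack: [312]
RETURN_VALUE → return 312.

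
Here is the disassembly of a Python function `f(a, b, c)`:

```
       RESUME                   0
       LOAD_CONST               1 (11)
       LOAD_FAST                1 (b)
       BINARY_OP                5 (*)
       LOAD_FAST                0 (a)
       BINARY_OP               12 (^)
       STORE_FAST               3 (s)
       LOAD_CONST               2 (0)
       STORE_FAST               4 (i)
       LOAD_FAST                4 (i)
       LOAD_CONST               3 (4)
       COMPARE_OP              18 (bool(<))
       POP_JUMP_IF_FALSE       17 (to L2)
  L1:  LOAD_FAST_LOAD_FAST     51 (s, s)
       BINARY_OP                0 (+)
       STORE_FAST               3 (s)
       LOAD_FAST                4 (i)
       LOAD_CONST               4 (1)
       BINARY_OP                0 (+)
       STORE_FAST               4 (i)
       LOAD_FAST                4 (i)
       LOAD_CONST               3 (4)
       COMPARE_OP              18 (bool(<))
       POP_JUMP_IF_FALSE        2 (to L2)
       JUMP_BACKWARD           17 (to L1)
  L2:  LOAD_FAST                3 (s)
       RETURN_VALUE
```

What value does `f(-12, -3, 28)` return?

LOAD_CONST → push 11. Stack: [11]
LOAD_FAST b → push -3. Stack: [11, -3]
BINARY_OP * → 11 * -3 = -33. Stack: [-33]
LOAD_FAST a → push -12. Stack: [-33, -12]
BINARY_OP ^ → -33 ^ -12 = 43. Stack: [43]
STORE_FAST s → s=43. Stack: []
LOAD_CONST → push 0. Stack: [0]
STORE_FAST i → i=0. Stack: []
LOAD_FAST i → push 0. Stack: [0]
LOAD_CONST → push 4. Stack: [0, 4]
COMPARE_OP bool(<) → 0 vs 4 = True. Stack: [True]
POP_JUMP_IF_FALSE → pop True; no jump. Stack: []
LOAD_FAST_LOAD_FAST s,s → push 43,43. Stack: [43, 43]
BINARY_OP + → 43 + 43 = 86. Stack: [86]
STORE_FAST s → s=86. Stack: []
LOAD_FAST i → push 0. Stack: [0]
LOAD_CONST → push 1. Stack: [0, 1]
BINARY_OP + → 0 + 1 = 1. Stack: [1]
STORE_FAST i → i=1. Stack: []
LOAD_FAST i → push 1. Stack: [1]
LOAD_CONST → push 4. Stack: [1, 4]
COMPARE_OP bool(<) → 1 vs 4 = True. Stack: [True]
POP_JUMP_IF_FALSE → pop True; no jump. Stack: []
LOAD_FAST_LOAD_FAST s,s → push 86,86. Stack: [86, 86]
BINARY_OP + → 86 + 86 = 172. Stack: [172]
STORE_FAST s → s=172. Stack: []
LOAD_FAST i → push 1. Stack: [1]
LOAD_CONST → push 1. Stack: [1, 1]
BINARY_OP + → 1 + 1 = 2. Stack: [2]
STORE_FAST i → i=2. Stack: []
LOAD_FAST i → push 2. Stack: [2]
LOAD_CONST → push 4. Stack: [2, 4]
COMPARE_OP bool(<) → 2 vs 4 = True. Stack: [True]
POP_JUMP_IF_FALSE → pop True; no jump. Stack: []
LOAD_FAST_LOAD_FAST s,s → push 172,172. Stack: [172, 172]
BINARY_OP + → 172 + 172 = 344. Stack: [344]
STORE_FAST s → s=344. Stack: []
LOAD_FAST i → push 2. Stack: [2]
LOAD_CONST → push 1. Stack: [2, 1]
BINARY_OP + → 2 + 1 = 3. Stack: [3]
STORE_FAST i → i=3. Stack: []
LOAD_FAST i → push 3. Stack: [3]
LOAD_CONST → push 4. Stack: [3, 4]
COMPARE_OP bool(<) → 3 vs 4 = True. Stack: [True]
POP_JUMP_IF_FALSE → pop True; no jump. Stack: []
LOAD_FAST_LOAD_FAST s,s → push 344,344. Stack: [344, 344]
BINARY_OP + → 344 + 344 = 688. Stack: [688]
STORE_FAST s → s=688. Stack: []
LOAD_FAST i → push 3. Stack: [3]
LOAD_CONST → push 1. Stack: [3, 1]
BINARY_OP + → 3 + 1 = 4. Stack: [4]
STORE_FAST i → i=4. Stack: []
LOAD_FAST i → push 4. Stack: [4]
LOAD_CONST → push 4. Stack: [4, 4]
COMPARE_OP bool(<) → 4 vs 4 = False. Stack: [False]
POP_JUMP_IF_FALSE → pop False; jump. Stack: []
LOAD_FAST s → push 688. Stack: [688]
RETURN_VALUE → return 688.

688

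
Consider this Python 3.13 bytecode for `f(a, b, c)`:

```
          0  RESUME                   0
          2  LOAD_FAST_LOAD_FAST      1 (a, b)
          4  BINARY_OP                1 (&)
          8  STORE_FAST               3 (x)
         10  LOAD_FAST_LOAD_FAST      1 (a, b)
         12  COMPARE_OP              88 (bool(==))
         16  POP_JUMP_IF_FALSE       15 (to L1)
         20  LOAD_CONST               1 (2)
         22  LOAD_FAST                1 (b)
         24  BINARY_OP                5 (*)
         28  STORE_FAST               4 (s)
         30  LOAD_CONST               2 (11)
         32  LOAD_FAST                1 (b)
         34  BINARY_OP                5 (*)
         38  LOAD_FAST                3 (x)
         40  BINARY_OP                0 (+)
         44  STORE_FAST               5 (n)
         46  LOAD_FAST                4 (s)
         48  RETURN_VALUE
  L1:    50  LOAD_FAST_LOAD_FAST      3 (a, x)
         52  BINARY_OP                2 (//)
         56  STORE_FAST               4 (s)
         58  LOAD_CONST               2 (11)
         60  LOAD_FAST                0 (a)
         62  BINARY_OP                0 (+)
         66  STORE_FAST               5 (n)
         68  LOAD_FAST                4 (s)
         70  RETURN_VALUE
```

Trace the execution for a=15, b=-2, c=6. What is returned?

1

LOAD_FAST_LOAD_FAST a,b → push 15,-2. Stack: [15, -2]
BINARY_OP & → 15 & -2 = 14. Stack: [14]
STORE_FAST x → x=14. Stack: []
LOAD_FAST_LOAD_FAST a,b → push 15,-2. Stack: [15, -2]
COMPARE_OP bool(==) → 15 vs -2 = False. Stack: [False]
POP_JUMP_IF_FALSE → pop False; jump. Stack: []
LOAD_FAST_LOAD_FAST a,x → push 15,14. Stack: [15, 14]
BINARY_OP // → 15 // 14 = 1. Stack: [1]
STORE_FAST s → s=1. Stack: []
LOAD_CONST → push 11. Stack: [11]
LOAD_FAST a → push 15. Stack: [11, 15]
BINARY_OP + → 11 + 15 = 26. Stack: [26]
STORE_FAST n → n=26. Stack: []
LOAD_FAST s → push 1. Stack: [1]
RETURN_VALUE → return 1.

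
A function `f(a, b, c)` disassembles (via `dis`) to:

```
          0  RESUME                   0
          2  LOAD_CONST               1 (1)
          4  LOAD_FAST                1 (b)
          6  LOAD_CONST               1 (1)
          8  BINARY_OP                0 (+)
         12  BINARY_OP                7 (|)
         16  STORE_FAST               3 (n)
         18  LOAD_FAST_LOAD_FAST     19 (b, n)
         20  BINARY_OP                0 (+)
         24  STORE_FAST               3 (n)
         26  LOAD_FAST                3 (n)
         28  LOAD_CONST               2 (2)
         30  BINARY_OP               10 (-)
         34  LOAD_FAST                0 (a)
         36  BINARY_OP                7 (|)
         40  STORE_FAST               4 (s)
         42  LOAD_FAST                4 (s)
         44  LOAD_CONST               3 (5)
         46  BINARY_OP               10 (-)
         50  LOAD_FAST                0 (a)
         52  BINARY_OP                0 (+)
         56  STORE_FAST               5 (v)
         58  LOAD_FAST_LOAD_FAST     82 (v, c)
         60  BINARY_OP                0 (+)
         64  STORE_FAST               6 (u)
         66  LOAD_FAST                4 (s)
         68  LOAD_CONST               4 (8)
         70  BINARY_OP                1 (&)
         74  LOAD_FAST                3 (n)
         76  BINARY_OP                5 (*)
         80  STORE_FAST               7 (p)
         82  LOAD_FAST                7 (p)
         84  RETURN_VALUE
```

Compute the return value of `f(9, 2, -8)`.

LOAD_CONST → push 1. Stack: [1]
LOAD_FAST b → push 2. Stack: [1, 2]
LOAD_CONST → push 1. Stack: [1, 2, 1]
BINARY_OP + → 2 + 1 = 3. Stack: [1, 3]
BINARY_OP | → 1 | 3 = 3. Stack: [3]
STORE_FAST n → n=3. Stack: []
LOAD_FAST_LOAD_FAST b,n → push 2,3. Stack: [2, 3]
BINARY_OP + → 2 + 3 = 5. Stack: [5]
STORE_FAST n → n=5. Stack: []
LOAD_FAST n → push 5. Stack: [5]
LOAD_CONST → push 2. Stack: [5, 2]
BINARY_OP - → 5 - 2 = 3. Stack: [3]
LOAD_FAST a → push 9. Stack: [3, 9]
BINARY_OP | → 3 | 9 = 11. Stack: [11]
STORE_FAST s → s=11. Stack: []
LOAD_FAST s → push 11. Stack: [11]
LOAD_CONST → push 5. Stack: [11, 5]
BINARY_OP - → 11 - 5 = 6. Stack: [6]
LOAD_FAST a → push 9. Stack: [6, 9]
BINARY_OP + → 6 + 9 = 15. Stack: [15]
STORE_FAST v → v=15. Stack: []
LOAD_FAST_LOAD_FAST v,c → push 15,-8. Stack: [15, -8]
BINARY_OP + → 15 + -8 = 7. Stack: [7]
STORE_FAST u → u=7. Stack: []
LOAD_FAST s → push 11. Stack: [11]
LOAD_CONST → push 8. Stack: [11, 8]
BINARY_OP & → 11 & 8 = 8. Stack: [8]
LOAD_FAST n → push 5. Stack: [8, 5]
BINARY_OP * → 8 * 5 = 40. Stack: [40]
STORE_FAST p → p=40. Stack: []
LOAD_FAST p → push 40. Stack: [40]
RETURN_VALUE → return 40.

40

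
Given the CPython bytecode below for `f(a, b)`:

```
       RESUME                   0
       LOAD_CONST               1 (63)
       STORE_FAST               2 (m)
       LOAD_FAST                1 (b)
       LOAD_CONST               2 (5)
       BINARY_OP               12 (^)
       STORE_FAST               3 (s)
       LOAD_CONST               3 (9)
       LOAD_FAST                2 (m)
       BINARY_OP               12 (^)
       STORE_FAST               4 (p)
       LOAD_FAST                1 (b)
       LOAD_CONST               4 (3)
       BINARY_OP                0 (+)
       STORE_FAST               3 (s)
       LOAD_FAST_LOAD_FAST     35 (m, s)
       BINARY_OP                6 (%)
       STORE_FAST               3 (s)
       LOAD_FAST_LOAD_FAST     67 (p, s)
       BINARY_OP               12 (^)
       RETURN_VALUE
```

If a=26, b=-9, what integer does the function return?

-53

LOAD_CONST → push 63. Stack: [63]
STORE_FAST m → m=63. Stack: []
LOAD_FAST b → push -9. Stack: [-9]
LOAD_CONST → push 5. Stack: [-9, 5]
BINARY_OP ^ → -9 ^ 5 = -14. Stack: [-14]
STORE_FAST s → s=-14. Stack: []
LOAD_CONST → push 9. Stack: [9]
LOAD_FAST m → push 63. Stack: [9, 63]
BINARY_OP ^ → 9 ^ 63 = 54. Stack: [54]
STORE_FAST p → p=54. Stack: []
LOAD_FAST b → push -9. Stack: [-9]
LOAD_CONST → push 3. Stack: [-9, 3]
BINARY_OP + → -9 + 3 = -6. Stack: [-6]
STORE_FAST s → s=-6. Stack: []
LOAD_FAST_LOAD_FAST m,s → push 63,-6. Stack: [63, -6]
BINARY_OP % → 63 % -6 = -3. Stack: [-3]
STORE_FAST s → s=-3. Stack: []
LOAD_FAST_LOAD_FAST p,s → push 54,-3. Stack: [54, -3]
BINARY_OP ^ → 54 ^ -3 = -53. Stack: [-53]
RETURN_VALUE → return -53.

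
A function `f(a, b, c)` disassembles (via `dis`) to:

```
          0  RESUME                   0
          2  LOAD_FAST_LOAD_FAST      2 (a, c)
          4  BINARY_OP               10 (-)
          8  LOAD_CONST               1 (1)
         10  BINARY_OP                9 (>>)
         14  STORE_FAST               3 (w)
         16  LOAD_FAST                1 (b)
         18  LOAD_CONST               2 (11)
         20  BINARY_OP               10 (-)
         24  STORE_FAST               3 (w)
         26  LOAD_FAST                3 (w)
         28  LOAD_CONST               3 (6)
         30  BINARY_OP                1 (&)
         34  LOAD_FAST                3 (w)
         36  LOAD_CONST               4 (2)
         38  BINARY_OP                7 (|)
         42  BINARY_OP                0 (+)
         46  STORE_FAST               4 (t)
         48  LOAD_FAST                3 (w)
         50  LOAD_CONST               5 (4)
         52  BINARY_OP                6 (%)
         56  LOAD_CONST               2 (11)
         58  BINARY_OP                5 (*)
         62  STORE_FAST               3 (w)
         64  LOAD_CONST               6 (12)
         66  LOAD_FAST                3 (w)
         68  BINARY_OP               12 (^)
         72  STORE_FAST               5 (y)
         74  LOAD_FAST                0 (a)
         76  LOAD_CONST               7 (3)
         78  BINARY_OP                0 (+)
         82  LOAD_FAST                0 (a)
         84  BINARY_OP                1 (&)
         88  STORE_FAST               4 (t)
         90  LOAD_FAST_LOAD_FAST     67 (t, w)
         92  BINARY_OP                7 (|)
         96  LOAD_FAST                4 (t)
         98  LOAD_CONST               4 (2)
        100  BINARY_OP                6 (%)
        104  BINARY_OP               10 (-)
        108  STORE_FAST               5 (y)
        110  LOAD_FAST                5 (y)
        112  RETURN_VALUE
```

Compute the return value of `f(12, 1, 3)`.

30

LOAD_FAST_LOAD_FAST a,c → push 12,3. Stack: [12, 3]
BINARY_OP - → 12 - 3 = 9. Stack: [9]
LOAD_CONST → push 1. Stack: [9, 1]
BINARY_OP >> → 9 >> 1 = 4. Stack: [4]
STORE_FAST w → w=4. Stack: []
LOAD_FAST b → push 1. Stack: [1]
LOAD_CONST → push 11. Stack: [1, 11]
BINARY_OP - → 1 - 11 = -10. Stack: [-10]
STORE_FAST w → w=-10. Stack: []
LOAD_FAST w → push -10. Stack: [-10]
LOAD_CONST → push 6. Stack: [-10, 6]
BINARY_OP & → -10 & 6 = 6. Stack: [6]
LOAD_FAST w → push -10. Stack: [6, -10]
LOAD_CONST → push 2. Stack: [6, -10, 2]
BINARY_OP | → -10 | 2 = -10. Stack: [6, -10]
BINARY_OP + → 6 + -10 = -4. Stack: [-4]
STORE_FAST t → t=-4. Stack: []
LOAD_FAST w → push -10. Stack: [-10]
LOAD_CONST → push 4. Stack: [-10, 4]
BINARY_OP % → -10 % 4 = 2. Stack: [2]
LOAD_CONST → push 11. Stack: [2, 11]
BINARY_OP * → 2 * 11 = 22. Stack: [22]
STORE_FAST w → w=22. Stack: []
LOAD_CONST → push 12. Stack: [12]
LOAD_FAST w → push 22. Stack: [12, 22]
BINARY_OP ^ → 12 ^ 22 = 26. Stack: [26]
STORE_FAST y → y=26. Stack: []
LOAD_FAST a → push 12. Stack: [12]
LOAD_CONST → push 3. Stack: [12, 3]
BINARY_OP + → 12 + 3 = 15. Stack: [15]
LOAD_FAST a → push 12. Stack: [15, 12]
BINARY_OP & → 15 & 12 = 12. Stack: [12]
STORE_FAST t → t=12. Stack: []
LOAD_FAST_LOAD_FAST t,w → push 12,22. Stack: [12, 22]
BINARY_OP | → 12 | 22 = 30. Stack: [30]
LOAD_FAST t → push 12. Stack: [30, 12]
LOAD_CONST → push 2. Stack: [30, 12, 2]
BINARY_OP % → 12 % 2 = 0. Stack: [30, 0]
BINARY_OP - → 30 - 0 = 30. Stack: [30]
STORE_FAST y → y=30. Stack: []
LOAD_FAST y → push 30. Stack: [30]
RETURN_VALUE → return 30.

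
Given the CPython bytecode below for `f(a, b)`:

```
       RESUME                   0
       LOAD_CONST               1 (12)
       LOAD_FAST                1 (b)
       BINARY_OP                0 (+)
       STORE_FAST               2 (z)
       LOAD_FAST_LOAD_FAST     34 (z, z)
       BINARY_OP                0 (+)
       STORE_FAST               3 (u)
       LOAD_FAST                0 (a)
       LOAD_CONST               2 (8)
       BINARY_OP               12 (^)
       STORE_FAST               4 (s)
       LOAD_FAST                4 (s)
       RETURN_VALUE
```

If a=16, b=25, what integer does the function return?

24

LOAD_CONST → push 12. Stack: [12]
LOAD_FAST b → push 25. Stack: [12, 25]
BINARY_OP + → 12 + 25 = 37. Stack: [37]
STORE_FAST z → z=37. Stack: []
LOAD_FAST_LOAD_FAST z,z → push 37,37. Stack: [37, 37]
BINARY_OP + → 37 + 37 = 74. Stack: [74]
STORE_FAST u → u=74. Stack: []
LOAD_FAST a → push 16. Stack: [16]
LOAD_CONST → push 8. Stack: [16, 8]
BINARY_OP ^ → 16 ^ 8 = 24. Stack: [24]
STORE_FAST s → s=24. Stack: []
LOAD_FAST s → push 24. Stack: [24]
RETURN_VALUE → return 24.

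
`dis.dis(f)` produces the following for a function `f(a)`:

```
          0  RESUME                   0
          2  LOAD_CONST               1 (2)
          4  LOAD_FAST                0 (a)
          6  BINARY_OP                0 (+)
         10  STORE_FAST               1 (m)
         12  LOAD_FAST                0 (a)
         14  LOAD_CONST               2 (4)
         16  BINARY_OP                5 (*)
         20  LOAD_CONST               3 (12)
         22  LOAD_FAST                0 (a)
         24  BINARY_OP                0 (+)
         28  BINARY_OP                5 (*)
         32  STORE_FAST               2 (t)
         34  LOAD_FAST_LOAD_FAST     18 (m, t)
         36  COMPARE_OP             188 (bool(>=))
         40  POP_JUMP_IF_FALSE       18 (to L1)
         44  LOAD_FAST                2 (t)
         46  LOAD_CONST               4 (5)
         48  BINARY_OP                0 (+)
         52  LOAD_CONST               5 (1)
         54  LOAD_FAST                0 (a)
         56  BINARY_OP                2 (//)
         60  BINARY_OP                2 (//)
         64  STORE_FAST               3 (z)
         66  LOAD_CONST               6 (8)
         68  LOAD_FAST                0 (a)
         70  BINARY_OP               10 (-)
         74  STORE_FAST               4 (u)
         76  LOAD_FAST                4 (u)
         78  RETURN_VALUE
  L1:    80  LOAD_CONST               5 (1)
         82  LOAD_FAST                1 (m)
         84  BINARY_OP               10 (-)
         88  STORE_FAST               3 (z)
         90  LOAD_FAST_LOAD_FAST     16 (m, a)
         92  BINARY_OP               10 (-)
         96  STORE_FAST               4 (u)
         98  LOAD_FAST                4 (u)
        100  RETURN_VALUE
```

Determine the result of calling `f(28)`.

LOAD_CONST → push 2. Stack: [2]
LOAD_FAST a → push 28. Stack: [2, 28]
BINARY_OP + → 2 + 28 = 30. Stack: [30]
STORE_FAST m → m=30. Stack: []
LOAD_FAST a → push 28. Stack: [28]
LOAD_CONST → push 4. Stack: [28, 4]
BINARY_OP * → 28 * 4 = 112. Stack: [112]
LOAD_CONST → push 12. Stack: [112, 12]
LOAD_FAST a → push 28. Stack: [112, 12, 28]
BINARY_OP + → 12 + 28 = 40. Stack: [112, 40]
BINARY_OP * → 112 * 40 = 4480. Stack: [4480]
STORE_FAST t → t=4480. Stack: []
LOAD_FAST_LOAD_FAST m,t → push 30,4480. Stack: [30, 4480]
COMPARE_OP bool(>=) → 30 vs 4480 = False. Stack: [False]
POP_JUMP_IF_FALSE → pop False; jump. Stack: []
LOAD_CONST → push 1. Stack: [1]
LOAD_FAST m → push 30. Stack: [1, 30]
BINARY_OP - → 1 - 30 = -29. Stack: [-29]
STORE_FAST z → z=-29. Stack: []
LOAD_FAST_LOAD_FAST m,a → push 30,28. Stack: [30, 28]
BINARY_OP - → 30 - 28 = 2. Stack: [2]
STORE_FAST u → u=2. Stack: []
LOAD_FAST u → push 2. Stack: [2]
RETURN_VALUE → return 2.

2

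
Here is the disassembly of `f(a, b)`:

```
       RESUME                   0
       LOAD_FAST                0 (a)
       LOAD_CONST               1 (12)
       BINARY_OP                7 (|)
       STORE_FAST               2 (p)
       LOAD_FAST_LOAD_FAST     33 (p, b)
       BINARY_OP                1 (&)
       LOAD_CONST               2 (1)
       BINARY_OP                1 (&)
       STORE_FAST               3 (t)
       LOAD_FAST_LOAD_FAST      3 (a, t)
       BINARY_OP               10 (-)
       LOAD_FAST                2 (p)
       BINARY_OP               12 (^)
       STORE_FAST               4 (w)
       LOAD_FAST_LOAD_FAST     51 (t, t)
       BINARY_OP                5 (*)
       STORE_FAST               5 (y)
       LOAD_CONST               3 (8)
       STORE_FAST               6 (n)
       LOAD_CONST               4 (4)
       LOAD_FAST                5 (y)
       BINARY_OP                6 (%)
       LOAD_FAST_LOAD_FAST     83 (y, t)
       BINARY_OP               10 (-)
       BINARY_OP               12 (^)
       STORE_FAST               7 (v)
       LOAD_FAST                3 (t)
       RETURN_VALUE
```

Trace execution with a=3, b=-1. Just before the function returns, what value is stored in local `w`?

LOAD_FAST a → push 3. Stack: [3]
LOAD_CONST → push 12. Stack: [3, 12]
BINARY_OP | → 3 | 12 = 15. Stack: [15]
STORE_FAST p → p=15. Stack: []
LOAD_FAST_LOAD_FAST p,b → push 15,-1. Stack: [15, -1]
BINARY_OP & → 15 & -1 = 15. Stack: [15]
LOAD_CONST → push 1. Stack: [15, 1]
BINARY_OP & → 15 & 1 = 1. Stack: [1]
STORE_FAST t → t=1. Stack: []
LOAD_FAST_LOAD_FAST a,t → push 3,1. Stack: [3, 1]
BINARY_OP - → 3 - 1 = 2. Stack: [2]
LOAD_FAST p → push 15. Stack: [2, 15]
BINARY_OP ^ → 2 ^ 15 = 13. Stack: [13]
STORE_FAST w → w=13. Stack: []
LOAD_FAST_LOAD_FAST t,t → push 1,1. Stack: [1, 1]
BINARY_OP * → 1 * 1 = 1. Stack: [1]
STORE_FAST y → y=1. Stack: []
LOAD_CONST → push 8. Stack: [8]
STORE_FAST n → n=8. Stack: []
LOAD_CONST → push 4. Stack: [4]
LOAD_FAST y → push 1. Stack: [4, 1]
BINARY_OP % → 4 % 1 = 0. Stack: [0]
LOAD_FAST_LOAD_FAST y,t → push 1,1. Stack: [0, 1, 1]
BINARY_OP - → 1 - 1 = 0. Stack: [0, 0]
BINARY_OP ^ → 0 ^ 0 = 0. Stack: [0]
STORE_FAST v → v=0. Stack: []
LOAD_FAST t → push 1. Stack: [1]
RETURN_VALUE → return 1.

13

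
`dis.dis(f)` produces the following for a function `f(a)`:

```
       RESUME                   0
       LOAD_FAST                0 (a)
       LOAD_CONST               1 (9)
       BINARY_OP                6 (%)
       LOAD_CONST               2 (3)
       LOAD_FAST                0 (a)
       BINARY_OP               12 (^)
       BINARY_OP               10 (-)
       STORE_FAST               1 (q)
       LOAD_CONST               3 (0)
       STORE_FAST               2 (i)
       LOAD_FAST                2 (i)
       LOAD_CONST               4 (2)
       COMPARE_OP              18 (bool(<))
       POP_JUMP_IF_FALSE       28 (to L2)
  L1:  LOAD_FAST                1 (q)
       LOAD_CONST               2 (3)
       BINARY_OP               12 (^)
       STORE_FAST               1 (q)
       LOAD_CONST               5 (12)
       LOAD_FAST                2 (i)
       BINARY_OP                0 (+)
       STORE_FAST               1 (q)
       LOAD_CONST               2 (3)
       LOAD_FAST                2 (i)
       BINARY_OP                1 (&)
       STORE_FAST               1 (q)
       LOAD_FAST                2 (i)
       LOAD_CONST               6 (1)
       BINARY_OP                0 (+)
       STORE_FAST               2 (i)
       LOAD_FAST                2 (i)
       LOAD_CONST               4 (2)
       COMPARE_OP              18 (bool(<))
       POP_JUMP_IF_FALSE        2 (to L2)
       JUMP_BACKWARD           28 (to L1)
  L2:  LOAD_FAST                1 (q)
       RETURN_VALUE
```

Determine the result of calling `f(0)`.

LOAD_FAST a → push 0. Stack: [0]
LOAD_CONST → push 9. Stack: [0, 9]
BINARY_OP % → 0 % 9 = 0. Stack: [0]
LOAD_CONST → push 3. Stack: [0, 3]
LOAD_FAST a → push 0. Stack: [0, 3, 0]
BINARY_OP ^ → 3 ^ 0 = 3. Stack: [0, 3]
BINARY_OP - → 0 - 3 = -3. Stack: [-3]
STORE_FAST q → q=-3. Stack: []
LOAD_CONST → push 0. Stack: [0]
STORE_FAST i → i=0. Stack: []
LOAD_FAST i → push 0. Stack: [0]
LOAD_CONST → push 2. Stack: [0, 2]
COMPARE_OP bool(<) → 0 vs 2 = True. Stack: [True]
POP_JUMP_IF_FALSE → pop True; no jump. Stack: []
LOAD_FAST q → push -3. Stack: [-3]
LOAD_CONST → push 3. Stack: [-3, 3]
BINARY_OP ^ → -3 ^ 3 = -2. Stack: [-2]
STORE_FAST q → q=-2. Stack: []
LOAD_CONST → push 12. Stack: [12]
LOAD_FAST i → push 0. Stack: [12, 0]
BINARY_OP + → 12 + 0 = 12. Stack: [12]
STORE_FAST q → q=12. Stack: []
LOAD_CONST → push 3. Stack: [3]
LOAD_FAST i → push 0. Stack: [3, 0]
BINARY_OP & → 3 & 0 = 0. Stack: [0]
STORE_FAST q → q=0. Stack: []
LOAD_FAST i → push 0. Stack: [0]
LOAD_CONST → push 1. Stack: [0, 1]
BINARY_OP + → 0 + 1 = 1. Stack: [1]
STORE_FAST i → i=1. Stack: []
LOAD_FAST i → push 1. Stack: [1]
LOAD_CONST → push 2. Stack: [1, 2]
COMPARE_OP bool(<) → 1 vs 2 = True. Stack: [True]
POP_JUMP_IF_FALSE → pop True; no jump. Stack: []
LOAD_FAST q → push 0. Stack: [0]
LOAD_CONST → push 3. Stack: [0, 3]
BINARY_OP ^ → 0 ^ 3 = 3. Stack: [3]
STORE_FAST q → q=3. Stack: []
LOAD_CONST → push 12. Stack: [12]
LOAD_FAST i → push 1. Stack: [12, 1]
BINARY_OP + → 12 + 1 = 13. Stack: [13]
STORE_FAST q → q=13. Stack: []
LOAD_CONST → push 3. Stack: [3]
LOAD_FAST i → push 1. Stack: [3, 1]
BINARY_OP & → 3 & 1 = 1. Stack: [1]
STORE_FAST q → q=1. Stack: []
LOAD_FAST i → push 1. Stack: [1]
LOAD_CONST → push 1. Stack: [1, 1]
BINARY_OP + → 1 + 1 = 2. Stack: [2]
STORE_FAST i → i=2. Stack: []
LOAD_FAST i → push 2. Stack: [2]
LOAD_CONST → push 2. Stack: [2, 2]
COMPARE_OP bool(<) → 2 vs 2 = False. Stack: [False]
POP_JUMP_IF_FALSE → pop False; jump. Stack: []
LOAD_FAST q → push 1. Stack: [1]
RETURN_VALUE → return 1.

1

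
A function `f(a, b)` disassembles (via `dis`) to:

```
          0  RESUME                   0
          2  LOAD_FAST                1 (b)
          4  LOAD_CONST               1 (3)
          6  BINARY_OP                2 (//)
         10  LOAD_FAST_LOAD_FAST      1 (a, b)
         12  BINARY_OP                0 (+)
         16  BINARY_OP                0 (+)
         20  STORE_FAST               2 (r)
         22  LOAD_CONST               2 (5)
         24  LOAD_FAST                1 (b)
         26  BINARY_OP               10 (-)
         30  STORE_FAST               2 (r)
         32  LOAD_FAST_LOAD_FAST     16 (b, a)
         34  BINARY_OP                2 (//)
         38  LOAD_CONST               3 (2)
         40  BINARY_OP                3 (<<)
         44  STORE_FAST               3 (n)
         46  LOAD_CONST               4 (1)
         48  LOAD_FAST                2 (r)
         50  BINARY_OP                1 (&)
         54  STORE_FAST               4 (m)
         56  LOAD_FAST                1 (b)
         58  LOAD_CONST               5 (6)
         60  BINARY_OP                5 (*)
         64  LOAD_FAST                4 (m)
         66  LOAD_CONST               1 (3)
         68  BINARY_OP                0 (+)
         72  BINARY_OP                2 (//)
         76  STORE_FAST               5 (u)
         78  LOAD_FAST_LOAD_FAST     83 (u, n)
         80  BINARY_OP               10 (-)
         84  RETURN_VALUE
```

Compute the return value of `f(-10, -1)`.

-2

LOAD_FAST b → push -1. Stack: [-1]
LOAD_CONST → push 3. Stack: [-1, 3]
BINARY_OP // → -1 // 3 = -1. Stack: [-1]
LOAD_FAST_LOAD_FAST a,b → push -10,-1. Stack: [-1, -10, -1]
BINARY_OP + → -10 + -1 = -11. Stack: [-1, -11]
BINARY_OP + → -1 + -11 = -12. Stack: [-12]
STORE_FAST r → r=-12. Stack: []
LOAD_CONST → push 5. Stack: [5]
LOAD_FAST b → push -1. Stack: [5, -1]
BINARY_OP - → 5 - -1 = 6. Stack: [6]
STORE_FAST r → r=6. Stack: []
LOAD_FAST_LOAD_FAST b,a → push -1,-10. Stack: [-1, -10]
BINARY_OP // → -1 // -10 = 0. Stack: [0]
LOAD_CONST → push 2. Stack: [0, 2]
BINARY_OP << → 0 << 2 = 0. Stack: [0]
STORE_FAST n → n=0. Stack: []
LOAD_CONST → push 1. Stack: [1]
LOAD_FAST r → push 6. Stack: [1, 6]
BINARY_OP & → 1 & 6 = 0. Stack: [0]
STORE_FAST m → m=0. Stack: []
LOAD_FAST b → push -1. Stack: [-1]
LOAD_CONST → push 6. Stack: [-1, 6]
BINARY_OP * → -1 * 6 = -6. Stack: [-6]
LOAD_FAST m → push 0. Stack: [-6, 0]
LOAD_CONST → push 3. Stack: [-6, 0, 3]
BINARY_OP + → 0 + 3 = 3. Stack: [-6, 3]
BINARY_OP // → -6 // 3 = -2. Stack: [-2]
STORE_FAST u → u=-2. Stack: []
LOAD_FAST_LOAD_FAST u,n → push -2,0. Stack: [-2, 0]
BINARY_OP - → -2 - 0 = -2. Stack: [-2]
RETURN_VALUE → return -2.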